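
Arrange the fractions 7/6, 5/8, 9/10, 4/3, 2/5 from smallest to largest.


Convert to decimal for comparison:
  7/6 = 1.1667
  5/8 = 0.625
  9/10 = 0.9
  4/3 = 1.3333
  2/5 = 0.4
Decimals in increasing order: 0.4 < 0.625 < 0.9 < 1.1667 < 1.3333
Writing each back as its fraction gives the sorted order.
Final answer: 2/5, 5/8, 9/10, 7/6, 4/3


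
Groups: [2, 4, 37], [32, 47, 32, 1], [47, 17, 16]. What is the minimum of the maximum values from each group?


Find max of each group:
  Group 1: [2, 4, 37] -> max = 37
  Group 2: [32, 47, 32, 1] -> max = 47
  Group 3: [47, 17, 16] -> max = 47
Maxes: [37, 47, 47]
Minimum of maxes = 37
Final answer: 37


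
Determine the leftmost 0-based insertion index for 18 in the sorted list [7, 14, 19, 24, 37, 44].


List is sorted: [7, 14, 19, 24, 37, 44]
We need the leftmost position where 18 can be inserted, i.e. the first index whose element is >= 18 (or the end of the list if none is).
Binary search with low=0, high=6 (0-based indices):
  low=0, high=6, mid=3: a[3]=24 >= 18, so high = 3
  low=0, high=3, mid=1: a[1]=14 < 18, so low = 2
  low=2, high=3, mid=2: a[2]=19 >= 18, so high = 2
Now low = high = 2, so the insertion index is 2.
Final answer: 2


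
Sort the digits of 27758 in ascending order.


The number 27758 has digits: 2, 7, 7, 5, 8
Sorted: 2, 5, 7, 7, 8
Joining the sorted digits gives the result.
Final answer: 25778


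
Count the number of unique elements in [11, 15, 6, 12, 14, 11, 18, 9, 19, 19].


List all unique values:
Distinct values: [6, 9, 11, 12, 14, 15, 18, 19]
Count = 8
Final answer: 8


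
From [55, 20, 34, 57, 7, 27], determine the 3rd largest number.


Sort descending: [57, 55, 34, 27, 20, 7]
The 3rd element (1-indexed) is at index 2.
Value = 34
Final answer: 34


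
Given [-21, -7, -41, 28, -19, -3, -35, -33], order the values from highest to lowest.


Original list: [-21, -7, -41, 28, -19, -3, -35, -33]
Repeatedly take the largest remaining element:
  Remaining [-21, -7, -41, 28, -19, -3, -35, -33] -> largest is 28
  Remaining [-21, -7, -41, -19, -3, -35, -33] -> largest is -3
  Remaining [-21, -7, -41, -19, -35, -33] -> largest is -7
  Remaining [-21, -41, -19, -35, -33] -> largest is -19
  Remaining [-21, -41, -35, -33] -> largest is -21
  Remaining [-41, -35, -33] -> largest is -33
  Remaining [-41, -35] -> largest is -35
  Remaining [-41] -> largest is -41
Collecting the picks in order gives the descending list.
Final answer: [28, -3, -7, -19, -21, -33, -35, -41]


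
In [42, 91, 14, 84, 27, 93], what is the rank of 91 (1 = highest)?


Sort descending: [93, 91, 84, 42, 27, 14]
Find 91 in the sorted list.
91 is at position 2.
Final answer: 2


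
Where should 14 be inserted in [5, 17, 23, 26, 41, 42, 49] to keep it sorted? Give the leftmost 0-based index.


List is sorted: [5, 17, 23, 26, 41, 42, 49]
We need the leftmost position where 14 can be inserted, i.e. the first index whose element is >= 14 (or the end of the list if none is).
Binary search with low=0, high=7 (0-based indices):
  low=0, high=7, mid=3: a[3]=26 >= 14, so high = 3
  low=0, high=3, mid=1: a[1]=17 >= 14, so high = 1
  low=0, high=1, mid=0: a[0]=5 < 14, so low = 1
Now low = high = 1, so the insertion index is 1.
Final answer: 1


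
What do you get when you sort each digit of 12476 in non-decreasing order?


The number 12476 has digits: 1, 2, 4, 7, 6
Sorted: 1, 2, 4, 6, 7
Joining the sorted digits gives the result.
Final answer: 12467


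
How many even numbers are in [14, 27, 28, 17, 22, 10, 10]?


Check each element:
  14 is even
  27 is odd
  28 is even
  17 is odd
  22 is even
  10 is even
  10 is even
Evens: [14, 28, 22, 10, 10]
Count of evens = 5
Final answer: 5


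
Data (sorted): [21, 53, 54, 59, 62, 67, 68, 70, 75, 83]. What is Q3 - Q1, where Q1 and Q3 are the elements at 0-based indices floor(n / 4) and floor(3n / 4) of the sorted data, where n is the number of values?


The data has n = 10 elements.
Q1 index = floor(10 / 4) = floor(2.5) = 2; Q3 index = floor(3 * 10 / 4) = floor(7.5) = 7
Q1 = element at index 2 = 54
Q3 = element at index 7 = 70
IQR = 70 - 54 = 16
Final answer: 16


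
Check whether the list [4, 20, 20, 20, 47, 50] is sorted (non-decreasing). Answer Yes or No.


Check consecutive pairs:
  4 <= 20? True
  20 <= 20? True
  20 <= 20? True
  20 <= 47? True
  47 <= 50? True
Every consecutive pair is in order, so the list is non-decreasing.
Final answer: Yes


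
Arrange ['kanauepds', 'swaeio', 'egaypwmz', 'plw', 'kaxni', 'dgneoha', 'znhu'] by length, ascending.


Compute lengths:
  'kanauepds' has length 9
  'swaeio' has length 6
  'egaypwmz' has length 8
  'plw' has length 3
  'kaxni' has length 5
  'dgneoha' has length 7
  'znhu' has length 4
Lengths in increasing order: 3 < 4 < 5 < 6 < 7 < 8 < 9
Listing the words in that order gives the answer.
Final answer: ['plw', 'znhu', 'kaxni', 'swaeio', 'dgneoha', 'egaypwmz', 'kanauepds']


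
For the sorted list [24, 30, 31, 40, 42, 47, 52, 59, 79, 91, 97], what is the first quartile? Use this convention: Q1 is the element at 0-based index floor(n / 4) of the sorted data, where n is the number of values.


The list has n = 11 elements.
Q1 index = floor(11 / 4) = floor(2.75) = 2
Counting from index 0 in the sorted data, the element at index 2 is 31.
Final answer: 31


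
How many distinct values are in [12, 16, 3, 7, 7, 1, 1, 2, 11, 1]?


List all unique values:
Distinct values: [1, 2, 3, 7, 11, 12, 16]
Count = 7
Final answer: 7


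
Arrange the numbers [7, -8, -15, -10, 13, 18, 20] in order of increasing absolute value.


Compute absolute values:
  |7| = 7
  |-8| = 8
  |-15| = 15
  |-10| = 10
  |13| = 13
  |18| = 18
  |20| = 20
Absolute values in increasing order: 7 < 8 < 10 < 13 < 15 < 18 < 20
Listing the original numbers in that order gives the answer.
Final answer: [7, -8, -10, 13, -15, 18, 20]


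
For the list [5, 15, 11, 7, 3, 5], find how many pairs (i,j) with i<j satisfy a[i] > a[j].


For each element, count the later elements that are smaller than it:
  5 (index 0): smaller elements after it = [3] -> 1
  15 (index 1): smaller elements after it = [11, 7, 3, 5] -> 4
  11 (index 2): smaller elements after it = [7, 3, 5] -> 3
  7 (index 3): smaller elements after it = [3, 5] -> 2
  3 (index 4): smaller elements after it = [] -> 0
Total inversions = 1 + 4 + 3 + 2 + 0 = 10
Final answer: 10


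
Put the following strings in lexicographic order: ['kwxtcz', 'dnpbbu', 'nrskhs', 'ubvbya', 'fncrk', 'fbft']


Compare strings character by character (the first differing letter decides):
  'dnpbbu' < 'fbft' since 'd' < 'f' at position 1
  'fbft' < 'fncrk' since 'b' < 'n' at position 2
  'fncrk' < 'kwxtcz' since 'f' < 'k' at position 1
  'kwxtcz' < 'nrskhs' since 'k' < 'n' at position 1
  'nrskhs' < 'ubvbya' since 'n' < 'u' at position 1
Chaining these comparisons gives the alphabetical order.
Final answer: ['dnpbbu', 'fbft', 'fncrk', 'kwxtcz', 'nrskhs', 'ubvbya']


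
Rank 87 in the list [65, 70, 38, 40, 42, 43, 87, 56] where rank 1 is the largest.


Sort descending: [87, 70, 65, 56, 43, 42, 40, 38]
Find 87 in the sorted list.
87 is at position 1.
Final answer: 1


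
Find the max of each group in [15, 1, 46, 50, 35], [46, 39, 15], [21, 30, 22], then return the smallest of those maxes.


Find max of each group:
  Group 1: [15, 1, 46, 50, 35] -> max = 50
  Group 2: [46, 39, 15] -> max = 46
  Group 3: [21, 30, 22] -> max = 30
Maxes: [50, 46, 30]
Minimum of maxes = 30
Final answer: 30


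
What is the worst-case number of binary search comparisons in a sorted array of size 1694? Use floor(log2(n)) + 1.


Binary search halves the search space each step.
Maximum comparisons = floor(log2(1694)) + 1
log2(1694) = 10.7262
floor(log2(1694)) = 10, so 10 + 1 = 11
Final answer: 11


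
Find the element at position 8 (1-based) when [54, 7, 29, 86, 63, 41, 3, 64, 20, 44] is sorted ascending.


Sort ascending: [3, 7, 20, 29, 41, 44, 54, 63, 64, 86]
The 8th element (1-indexed) is at index 7.
Value = 63
Final answer: 63


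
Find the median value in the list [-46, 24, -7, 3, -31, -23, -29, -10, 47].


First, sort the list: [-46, -31, -29, -23, -10, -7, 3, 24, 47]
The list has 9 elements (odd count).
The middle index is 4 (0-based), and the element there is -10.
Final answer: -10


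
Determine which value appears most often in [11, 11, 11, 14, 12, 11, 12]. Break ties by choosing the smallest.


Count the frequency of each value:
  11 appears 4 time(s)
  12 appears 2 time(s)
  14 appears 1 time(s)
Maximum frequency is 4.
Only 11 reaches that frequency, so it is the mode.
Final answer: 11


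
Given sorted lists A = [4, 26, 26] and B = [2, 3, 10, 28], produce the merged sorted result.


List A: [4, 26, 26]
List B: [2, 3, 10, 28]
Repeatedly compare the front elements and take the smaller:
  4 vs 2 -> take 2
  4 vs 3 -> take 3
  4 vs 10 -> take 4
  26 vs 10 -> take 10
  26 vs 28 -> take 26
  26 vs 28 -> take 26
  A is exhausted; append the rest of B: [28]
Final answer: [2, 3, 4, 10, 26, 26, 28]


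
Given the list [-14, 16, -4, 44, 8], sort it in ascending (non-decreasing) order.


Original list: [-14, 16, -4, 44, 8]
Repeatedly take the smallest remaining element:
  Remaining [-14, 16, -4, 44, 8] -> smallest is -14
  Remaining [16, -4, 44, 8] -> smallest is -4
  Remaining [16, 44, 8] -> smallest is 8
  Remaining [16, 44] -> smallest is 16
  Remaining [44] -> smallest is 44
Collecting the picks in order gives the sorted list.
Final answer: [-14, -4, 8, 16, 44]


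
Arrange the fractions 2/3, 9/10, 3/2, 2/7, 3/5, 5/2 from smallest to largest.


Convert to decimal for comparison:
  2/3 = 0.6667
  9/10 = 0.9
  3/2 = 1.5
  2/7 = 0.2857
  3/5 = 0.6
  5/2 = 2.5
Decimals in increasing order: 0.2857 < 0.6 < 0.6667 < 0.9 < 1.5 < 2.5
Writing each back as its fraction gives the sorted order.
Final answer: 2/7, 3/5, 2/3, 9/10, 3/2, 5/2


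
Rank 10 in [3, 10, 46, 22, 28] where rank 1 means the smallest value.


Sort ascending: [3, 10, 22, 28, 46]
Find 10 in the sorted list.
10 is at position 2 (1-indexed).
Final answer: 2


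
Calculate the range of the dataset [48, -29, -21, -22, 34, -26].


Maximum value: 48
Minimum value: -29
Range = 48 - (-29) = 77
Final answer: 77


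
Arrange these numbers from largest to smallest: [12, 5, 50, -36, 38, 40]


Original list: [12, 5, 50, -36, 38, 40]
Repeatedly take the largest remaining element:
  Remaining [12, 5, 50, -36, 38, 40] -> largest is 50
  Remaining [12, 5, -36, 38, 40] -> largest is 40
  Remaining [12, 5, -36, 38] -> largest is 38
  Remaining [12, 5, -36] -> largest is 12
  Remaining [5, -36] -> largest is 5
  Remaining [-36] -> largest is -36
Collecting the picks in order gives the descending list.
Final answer: [50, 40, 38, 12, 5, -36]


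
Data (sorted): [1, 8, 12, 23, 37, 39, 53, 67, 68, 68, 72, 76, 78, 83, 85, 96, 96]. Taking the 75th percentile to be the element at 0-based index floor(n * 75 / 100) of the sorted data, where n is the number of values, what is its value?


The dataset has n = 17 elements.
Index = floor(17 * 75 / 100) = floor(1275 / 100) = floor(12.75) = 12
Counting from index 0 in the sorted data, the element at index 12 is 78.
Final answer: 78


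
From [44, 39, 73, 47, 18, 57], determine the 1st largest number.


Sort descending: [73, 57, 47, 44, 39, 18]
The 1st element (1-indexed) is at index 0.
Value = 73
Final answer: 73


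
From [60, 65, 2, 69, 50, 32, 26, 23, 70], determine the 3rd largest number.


Sort descending: [70, 69, 65, 60, 50, 32, 26, 23, 2]
The 3rd element (1-indexed) is at index 2.
Value = 65
Final answer: 65


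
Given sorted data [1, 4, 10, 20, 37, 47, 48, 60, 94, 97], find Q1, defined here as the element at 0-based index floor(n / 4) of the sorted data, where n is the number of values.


The list has n = 10 elements.
Q1 index = floor(10 / 4) = floor(2.5) = 2
Counting from index 0 in the sorted data, the element at index 2 is 10.
Final answer: 10


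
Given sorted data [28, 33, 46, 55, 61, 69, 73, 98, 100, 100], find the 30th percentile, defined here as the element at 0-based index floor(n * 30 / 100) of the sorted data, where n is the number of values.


The dataset has n = 10 elements.
Index = floor(10 * 30 / 100) = floor(300 / 100) = floor(3) = 3
Counting from index 0 in the sorted data, the element at index 3 is 55.
Final answer: 55


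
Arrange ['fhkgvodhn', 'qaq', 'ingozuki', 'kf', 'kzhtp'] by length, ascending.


Compute lengths:
  'fhkgvodhn' has length 9
  'qaq' has length 3
  'ingozuki' has length 8
  'kf' has length 2
  'kzhtp' has length 5
Lengths in increasing order: 2 < 3 < 5 < 8 < 9
Listing the words in that order gives the answer.
Final answer: ['kf', 'qaq', 'kzhtp', 'ingozuki', 'fhkgvodhn']


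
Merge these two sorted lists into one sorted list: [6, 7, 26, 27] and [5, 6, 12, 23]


List A: [6, 7, 26, 27]
List B: [5, 6, 12, 23]
Repeatedly compare the front elements and take the smaller:
  6 vs 5 -> take 5
  6 vs 6 -> take 6
  7 vs 6 -> take 6
  7 vs 12 -> take 7
  26 vs 12 -> take 12
  26 vs 23 -> take 23
  B is exhausted; append the rest of A: [26, 27]
Final answer: [5, 6, 6, 7, 12, 23, 26, 27]


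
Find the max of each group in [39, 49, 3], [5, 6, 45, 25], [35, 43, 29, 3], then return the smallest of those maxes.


Find max of each group:
  Group 1: [39, 49, 3] -> max = 49
  Group 2: [5, 6, 45, 25] -> max = 45
  Group 3: [35, 43, 29, 3] -> max = 43
Maxes: [49, 45, 43]
Minimum of maxes = 43
Final answer: 43


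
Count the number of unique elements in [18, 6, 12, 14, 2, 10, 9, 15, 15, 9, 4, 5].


List all unique values:
Distinct values: [2, 4, 5, 6, 9, 10, 12, 14, 15, 18]
Count = 10
Final answer: 10


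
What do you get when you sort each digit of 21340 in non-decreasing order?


The number 21340 has digits: 2, 1, 3, 4, 0
Sorted: 0, 1, 2, 3, 4
Joining the sorted digits gives the result.
Final answer: 01234


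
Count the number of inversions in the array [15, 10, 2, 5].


For each element, count the later elements that are smaller than it:
  15 (index 0): smaller elements after it = [10, 2, 5] -> 3
  10 (index 1): smaller elements after it = [2, 5] -> 2
  2 (index 2): smaller elements after it = [] -> 0
Total inversions = 3 + 2 + 0 = 5
Final answer: 5


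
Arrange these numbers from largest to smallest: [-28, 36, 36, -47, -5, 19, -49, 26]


Original list: [-28, 36, 36, -47, -5, 19, -49, 26]
Repeatedly take the largest remaining element:
  Remaining [-28, 36, 36, -47, -5, 19, -49, 26] -> largest is 36
  Remaining [-28, 36, -47, -5, 19, -49, 26] -> largest is 36
  Remaining [-28, -47, -5, 19, -49, 26] -> largest is 26
  Remaining [-28, -47, -5, 19, -49] -> largest is 19
  Remaining [-28, -47, -5, -49] -> largest is -5
  Remaining [-28, -47, -49] -> largest is -28
  Remaining [-47, -49] -> largest is -47
  Remaining [-49] -> largest is -49
Collecting the picks in order gives the descending list.
Final answer: [36, 36, 26, 19, -5, -28, -47, -49]


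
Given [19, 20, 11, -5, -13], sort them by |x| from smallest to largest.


Compute absolute values:
  |19| = 19
  |20| = 20
  |11| = 11
  |-5| = 5
  |-13| = 13
Absolute values in increasing order: 5 < 11 < 13 < 19 < 20
Listing the original numbers in that order gives the answer.
Final answer: [-5, 11, -13, 19, 20]


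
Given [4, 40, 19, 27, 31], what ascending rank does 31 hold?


Sort ascending: [4, 19, 27, 31, 40]
Find 31 in the sorted list.
31 is at position 4 (1-indexed).
Final answer: 4


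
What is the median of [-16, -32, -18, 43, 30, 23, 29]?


First, sort the list: [-32, -18, -16, 23, 29, 30, 43]
The list has 7 elements (odd count).
The middle index is 3 (0-based), and the element there is 23.
Final answer: 23


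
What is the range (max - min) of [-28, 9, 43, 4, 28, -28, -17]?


Maximum value: 43
Minimum value: -28
Range = 43 - (-28) = 71
Final answer: 71


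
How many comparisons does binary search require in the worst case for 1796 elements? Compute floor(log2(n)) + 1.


Binary search halves the search space each step.
Maximum comparisons = floor(log2(1796)) + 1
log2(1796) = 10.8106
floor(log2(1796)) = 10, so 10 + 1 = 11
Final answer: 11


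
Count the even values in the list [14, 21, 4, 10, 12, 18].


Check each element:
  14 is even
  21 is odd
  4 is even
  10 is even
  12 is even
  18 is even
Evens: [14, 4, 10, 12, 18]
Count of evens = 5
Final answer: 5


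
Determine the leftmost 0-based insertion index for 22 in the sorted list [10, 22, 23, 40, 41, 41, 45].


List is sorted: [10, 22, 23, 40, 41, 41, 45]
We need the leftmost position where 22 can be inserted, i.e. the first index whose element is >= 22 (or the end of the list if none is).
Binary search with low=0, high=7 (0-based indices):
  low=0, high=7, mid=3: a[3]=40 >= 22, so high = 3
  low=0, high=3, mid=1: a[1]=22 >= 22, so high = 1
  low=0, high=1, mid=0: a[0]=10 < 22, so low = 1
Now low = high = 1, so the insertion index is 1.
Final answer: 1


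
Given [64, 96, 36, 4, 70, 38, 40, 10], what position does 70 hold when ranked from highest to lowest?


Sort descending: [96, 70, 64, 40, 38, 36, 10, 4]
Find 70 in the sorted list.
70 is at position 2.
Final answer: 2


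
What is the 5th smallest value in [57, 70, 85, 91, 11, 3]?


Sort ascending: [3, 11, 57, 70, 85, 91]
The 5th element (1-indexed) is at index 4.
Value = 85
Final answer: 85


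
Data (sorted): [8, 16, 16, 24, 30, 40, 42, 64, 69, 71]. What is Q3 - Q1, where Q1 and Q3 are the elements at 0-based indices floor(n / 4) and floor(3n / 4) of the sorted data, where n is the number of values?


The data has n = 10 elements.
Q1 index = floor(10 / 4) = floor(2.5) = 2; Q3 index = floor(3 * 10 / 4) = floor(7.5) = 7
Q1 = element at index 2 = 16
Q3 = element at index 7 = 64
IQR = 64 - 16 = 48
Final answer: 48


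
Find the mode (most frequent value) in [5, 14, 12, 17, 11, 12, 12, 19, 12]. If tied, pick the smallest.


Count the frequency of each value:
  5 appears 1 time(s)
  11 appears 1 time(s)
  12 appears 4 time(s)
  14 appears 1 time(s)
  17 appears 1 time(s)
  19 appears 1 time(s)
Maximum frequency is 4.
Only 12 reaches that frequency, so it is the mode.
Final answer: 12


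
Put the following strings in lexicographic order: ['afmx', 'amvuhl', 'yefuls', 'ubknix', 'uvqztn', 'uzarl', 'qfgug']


Compare strings character by character (the first differing letter decides):
  'afmx' < 'amvuhl' since 'f' < 'm' at position 2
  'amvuhl' < 'qfgug' since 'a' < 'q' at position 1
  'qfgug' < 'ubknix' since 'q' < 'u' at position 1
  'ubknix' < 'uvqztn' since 'b' < 'v' at position 2
  'uvqztn' < 'uzarl' since 'v' < 'z' at position 2
  'uzarl' < 'yefuls' since 'u' < 'y' at position 1
Chaining these comparisons gives the alphabetical order.
Final answer: ['afmx', 'amvuhl', 'qfgug', 'ubknix', 'uvqztn', 'uzarl', 'yefuls']


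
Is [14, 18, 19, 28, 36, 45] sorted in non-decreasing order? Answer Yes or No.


Check consecutive pairs:
  14 <= 18? True
  18 <= 19? True
  19 <= 28? True
  28 <= 36? True
  36 <= 45? True
Every consecutive pair is in order, so the list is non-decreasing.
Final answer: Yes


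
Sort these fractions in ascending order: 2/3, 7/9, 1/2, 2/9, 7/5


Convert to decimal for comparison:
  2/3 = 0.6667
  7/9 = 0.7778
  1/2 = 0.5
  2/9 = 0.2222
  7/5 = 1.4
Decimals in increasing order: 0.2222 < 0.5 < 0.6667 < 0.7778 < 1.4
Writing each back as its fraction gives the sorted order.
Final answer: 2/9, 1/2, 2/3, 7/9, 7/5


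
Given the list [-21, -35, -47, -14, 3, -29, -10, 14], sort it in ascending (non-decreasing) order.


Original list: [-21, -35, -47, -14, 3, -29, -10, 14]
Repeatedly take the smallest remaining element:
  Remaining [-21, -35, -47, -14, 3, -29, -10, 14] -> smallest is -47
  Remaining [-21, -35, -14, 3, -29, -10, 14] -> smallest is -35
  Remaining [-21, -14, 3, -29, -10, 14] -> smallest is -29
  Remaining [-21, -14, 3, -10, 14] -> smallest is -21
  Remaining [-14, 3, -10, 14] -> smallest is -14
  Remaining [3, -10, 14] -> smallest is -10
  Remaining [3, 14] -> smallest is 3
  Remaining [14] -> smallest is 14
Collecting the picks in order gives the sorted list.
Final answer: [-47, -35, -29, -21, -14, -10, 3, 14]


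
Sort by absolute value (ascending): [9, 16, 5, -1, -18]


Compute absolute values:
  |9| = 9
  |16| = 16
  |5| = 5
  |-1| = 1
  |-18| = 18
Absolute values in increasing order: 1 < 5 < 9 < 16 < 18
Listing the original numbers in that order gives the answer.
Final answer: [-1, 5, 9, 16, -18]


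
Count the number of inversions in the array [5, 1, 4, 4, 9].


For each element, count the later elements that are smaller than it:
  5 (index 0): smaller elements after it = [1, 4, 4] -> 3
  1 (index 1): smaller elements after it = [] -> 0
  4 (index 2): smaller elements after it = [] -> 0
  4 (index 3): smaller elements after it = [] -> 0
Total inversions = 3 + 0 + 0 + 0 = 3
Final answer: 3


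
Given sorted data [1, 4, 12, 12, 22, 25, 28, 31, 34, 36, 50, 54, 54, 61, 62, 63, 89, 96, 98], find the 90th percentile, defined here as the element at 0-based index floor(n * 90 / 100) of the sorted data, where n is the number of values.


The dataset has n = 19 elements.
Index = floor(19 * 90 / 100) = floor(1710 / 100) = floor(17.1) = 17
Counting from index 0 in the sorted data, the element at index 17 is 96.
Final answer: 96


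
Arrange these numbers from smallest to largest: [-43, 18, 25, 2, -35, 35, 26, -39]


Original list: [-43, 18, 25, 2, -35, 35, 26, -39]
Repeatedly take the smallest remaining element:
  Remaining [-43, 18, 25, 2, -35, 35, 26, -39] -> smallest is -43
  Remaining [18, 25, 2, -35, 35, 26, -39] -> smallest is -39
  Remaining [18, 25, 2, -35, 35, 26] -> smallest is -35
  Remaining [18, 25, 2, 35, 26] -> smallest is 2
  Remaining [18, 25, 35, 26] -> smallest is 18
  Remaining [25, 35, 26] -> smallest is 25
  Remaining [35, 26] -> smallest is 26
  Remaining [35] -> smallest is 35
Collecting the picks in order gives the sorted list.
Final answer: [-43, -39, -35, 2, 18, 25, 26, 35]


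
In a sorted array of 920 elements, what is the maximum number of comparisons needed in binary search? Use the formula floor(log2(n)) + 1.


Binary search halves the search space each step.
Maximum comparisons = floor(log2(920)) + 1
log2(920) = 9.8455
floor(log2(920)) = 9, so 9 + 1 = 10
Final answer: 10


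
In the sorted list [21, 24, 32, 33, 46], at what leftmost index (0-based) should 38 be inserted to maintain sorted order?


List is sorted: [21, 24, 32, 33, 46]
We need the leftmost position where 38 can be inserted, i.e. the first index whose element is >= 38 (or the end of the list if none is).
Binary search with low=0, high=5 (0-based indices):
  low=0, high=5, mid=2: a[2]=32 < 38, so low = 3
  low=3, high=5, mid=4: a[4]=46 >= 38, so high = 4
  low=3, high=4, mid=3: a[3]=33 < 38, so low = 4
Now low = high = 4, so the insertion index is 4.
Final answer: 4


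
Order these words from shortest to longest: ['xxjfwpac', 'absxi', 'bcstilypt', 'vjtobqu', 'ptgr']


Compute lengths:
  'xxjfwpac' has length 8
  'absxi' has length 5
  'bcstilypt' has length 9
  'vjtobqu' has length 7
  'ptgr' has length 4
Lengths in increasing order: 4 < 5 < 7 < 8 < 9
Listing the words in that order gives the answer.
Final answer: ['ptgr', 'absxi', 'vjtobqu', 'xxjfwpac', 'bcstilypt']


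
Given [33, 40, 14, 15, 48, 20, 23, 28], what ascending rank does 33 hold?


Sort ascending: [14, 15, 20, 23, 28, 33, 40, 48]
Find 33 in the sorted list.
33 is at position 6 (1-indexed).
Final answer: 6


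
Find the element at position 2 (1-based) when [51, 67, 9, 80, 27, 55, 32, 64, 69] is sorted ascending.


Sort ascending: [9, 27, 32, 51, 55, 64, 67, 69, 80]
The 2nd element (1-indexed) is at index 1.
Value = 27
Final answer: 27


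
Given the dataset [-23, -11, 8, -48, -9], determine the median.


First, sort the list: [-48, -23, -11, -9, 8]
The list has 5 elements (odd count).
The middle index is 2 (0-based), and the element there is -11.
Final answer: -11


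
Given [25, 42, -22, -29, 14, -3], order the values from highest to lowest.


Original list: [25, 42, -22, -29, 14, -3]
Repeatedly take the largest remaining element:
  Remaining [25, 42, -22, -29, 14, -3] -> largest is 42
  Remaining [25, -22, -29, 14, -3] -> largest is 25
  Remaining [-22, -29, 14, -3] -> largest is 14
  Remaining [-22, -29, -3] -> largest is -3
  Remaining [-22, -29] -> largest is -22
  Remaining [-29] -> largest is -29
Collecting the picks in order gives the descending list.
Final answer: [42, 25, 14, -3, -22, -29]


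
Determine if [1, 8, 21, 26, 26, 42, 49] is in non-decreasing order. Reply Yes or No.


Check consecutive pairs:
  1 <= 8? True
  8 <= 21? True
  21 <= 26? True
  26 <= 26? True
  26 <= 42? True
  42 <= 49? True
Every consecutive pair is in order, so the list is non-decreasing.
Final answer: Yes


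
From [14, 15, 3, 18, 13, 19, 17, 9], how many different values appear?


List all unique values:
Distinct values: [3, 9, 13, 14, 15, 17, 18, 19]
Count = 8
Final answer: 8


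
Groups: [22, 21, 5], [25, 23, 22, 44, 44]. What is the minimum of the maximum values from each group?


Find max of each group:
  Group 1: [22, 21, 5] -> max = 22
  Group 2: [25, 23, 22, 44, 44] -> max = 44
Maxes: [22, 44]
Minimum of maxes = 22
Final answer: 22


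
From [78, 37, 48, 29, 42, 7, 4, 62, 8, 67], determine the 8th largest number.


Sort descending: [78, 67, 62, 48, 42, 37, 29, 8, 7, 4]
The 8th element (1-indexed) is at index 7.
Value = 8
Final answer: 8


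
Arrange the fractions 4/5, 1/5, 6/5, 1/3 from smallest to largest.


Convert to decimal for comparison:
  4/5 = 0.8
  1/5 = 0.2
  6/5 = 1.2
  1/3 = 0.3333
Decimals in increasing order: 0.2 < 0.3333 < 0.8 < 1.2
Writing each back as its fraction gives the sorted order.
Final answer: 1/5, 1/3, 4/5, 6/5


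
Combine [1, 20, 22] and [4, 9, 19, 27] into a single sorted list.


List A: [1, 20, 22]
List B: [4, 9, 19, 27]
Repeatedly compare the front elements and take the smaller:
  1 vs 4 -> take 1
  20 vs 4 -> take 4
  20 vs 9 -> take 9
  20 vs 19 -> take 19
  20 vs 27 -> take 20
  22 vs 27 -> take 22
  A is exhausted; append the rest of B: [27]
Final answer: [1, 4, 9, 19, 20, 22, 27]


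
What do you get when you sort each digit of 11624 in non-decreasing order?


The number 11624 has digits: 1, 1, 6, 2, 4
Sorted: 1, 1, 2, 4, 6
Joining the sorted digits gives the result.
Final answer: 11246


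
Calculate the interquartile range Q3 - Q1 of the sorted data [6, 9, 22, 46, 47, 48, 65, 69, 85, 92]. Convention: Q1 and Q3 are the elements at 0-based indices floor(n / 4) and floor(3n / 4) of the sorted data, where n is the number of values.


The data has n = 10 elements.
Q1 index = floor(10 / 4) = floor(2.5) = 2; Q3 index = floor(3 * 10 / 4) = floor(7.5) = 7
Q1 = element at index 2 = 22
Q3 = element at index 7 = 69
IQR = 69 - 22 = 47
Final answer: 47


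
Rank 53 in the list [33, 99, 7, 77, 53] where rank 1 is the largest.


Sort descending: [99, 77, 53, 33, 7]
Find 53 in the sorted list.
53 is at position 3.
Final answer: 3


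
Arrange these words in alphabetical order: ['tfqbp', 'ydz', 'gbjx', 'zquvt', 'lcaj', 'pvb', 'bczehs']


Compare strings character by character (the first differing letter decides):
  'bczehs' < 'gbjx' since 'b' < 'g' at position 1
  'gbjx' < 'lcaj' since 'g' < 'l' at position 1
  'lcaj' < 'pvb' since 'l' < 'p' at position 1
  'pvb' < 'tfqbp' since 'p' < 't' at position 1
  'tfqbp' < 'ydz' since 't' < 'y' at position 1
  'ydz' < 'zquvt' since 'y' < 'z' at position 1
Chaining these comparisons gives the alphabetical order.
Final answer: ['bczehs', 'gbjx', 'lcaj', 'pvb', 'tfqbp', 'ydz', 'zquvt']


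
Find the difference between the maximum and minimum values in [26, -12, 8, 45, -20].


Maximum value: 45
Minimum value: -20
Range = 45 - (-20) = 65
Final answer: 65


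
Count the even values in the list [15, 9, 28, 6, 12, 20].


Check each element:
  15 is odd
  9 is odd
  28 is even
  6 is even
  12 is even
  20 is even
Evens: [28, 6, 12, 20]
Count of evens = 4
Final answer: 4


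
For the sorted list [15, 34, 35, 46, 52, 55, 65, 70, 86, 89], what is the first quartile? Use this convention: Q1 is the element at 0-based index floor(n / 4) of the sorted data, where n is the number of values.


The list has n = 10 elements.
Q1 index = floor(10 / 4) = floor(2.5) = 2
Counting from index 0 in the sorted data, the element at index 2 is 35.
Final answer: 35


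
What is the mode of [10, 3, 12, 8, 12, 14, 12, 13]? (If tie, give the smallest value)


Count the frequency of each value:
  3 appears 1 time(s)
  8 appears 1 time(s)
  10 appears 1 time(s)
  12 appears 3 time(s)
  13 appears 1 time(s)
  14 appears 1 time(s)
Maximum frequency is 3.
Only 12 reaches that frequency, so it is the mode.
Final answer: 12


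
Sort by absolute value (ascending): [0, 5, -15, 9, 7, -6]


Compute absolute values:
  |0| = 0
  |5| = 5
  |-15| = 15
  |9| = 9
  |7| = 7
  |-6| = 6
Absolute values in increasing order: 0 < 5 < 6 < 7 < 9 < 15
Listing the original numbers in that order gives the answer.
Final answer: [0, 5, -6, 7, 9, -15]


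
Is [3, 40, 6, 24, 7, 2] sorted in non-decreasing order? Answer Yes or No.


Check consecutive pairs:
  3 <= 40? True
  40 <= 6? False
  6 <= 24? True
  24 <= 7? False
  7 <= 2? False
3 consecutive pair(s) are out of order, so the list is not sorted.
Final answer: No


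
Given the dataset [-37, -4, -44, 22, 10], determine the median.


First, sort the list: [-44, -37, -4, 10, 22]
The list has 5 elements (odd count).
The middle index is 2 (0-based), and the element there is -4.
Final answer: -4


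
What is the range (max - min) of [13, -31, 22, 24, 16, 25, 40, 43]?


Maximum value: 43
Minimum value: -31
Range = 43 - (-31) = 74
Final answer: 74


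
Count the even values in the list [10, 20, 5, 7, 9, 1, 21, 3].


Check each element:
  10 is even
  20 is even
  5 is odd
  7 is odd
  9 is odd
  1 is odd
  21 is odd
  3 is odd
Evens: [10, 20]
Count of evens = 2
Final answer: 2


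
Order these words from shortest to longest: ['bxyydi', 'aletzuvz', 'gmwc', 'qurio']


Compute lengths:
  'bxyydi' has length 6
  'aletzuvz' has length 8
  'gmwc' has length 4
  'qurio' has length 5
Lengths in increasing order: 4 < 5 < 6 < 8
Listing the words in that order gives the answer.
Final answer: ['gmwc', 'qurio', 'bxyydi', 'aletzuvz']


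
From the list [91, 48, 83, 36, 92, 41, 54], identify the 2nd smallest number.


Sort ascending: [36, 41, 48, 54, 83, 91, 92]
The 2nd element (1-indexed) is at index 1.
Value = 41
Final answer: 41


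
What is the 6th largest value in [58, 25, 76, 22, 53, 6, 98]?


Sort descending: [98, 76, 58, 53, 25, 22, 6]
The 6th element (1-indexed) is at index 5.
Value = 22
Final answer: 22


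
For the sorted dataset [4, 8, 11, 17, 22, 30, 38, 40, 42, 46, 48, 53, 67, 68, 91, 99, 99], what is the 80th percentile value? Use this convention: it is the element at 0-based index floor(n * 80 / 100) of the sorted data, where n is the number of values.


The dataset has n = 17 elements.
Index = floor(17 * 80 / 100) = floor(1360 / 100) = floor(13.6) = 13
Counting from index 0 in the sorted data, the element at index 13 is 68.
Final answer: 68


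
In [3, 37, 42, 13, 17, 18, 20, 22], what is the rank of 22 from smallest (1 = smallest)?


Sort ascending: [3, 13, 17, 18, 20, 22, 37, 42]
Find 22 in the sorted list.
22 is at position 6 (1-indexed).
Final answer: 6


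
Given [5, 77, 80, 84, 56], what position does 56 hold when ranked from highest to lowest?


Sort descending: [84, 80, 77, 56, 5]
Find 56 in the sorted list.
56 is at position 4.
Final answer: 4


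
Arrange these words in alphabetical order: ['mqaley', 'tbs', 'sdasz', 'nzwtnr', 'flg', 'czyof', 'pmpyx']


Compare strings character by character (the first differing letter decides):
  'czyof' < 'flg' since 'c' < 'f' at position 1
  'flg' < 'mqaley' since 'f' < 'm' at position 1
  'mqaley' < 'nzwtnr' since 'm' < 'n' at position 1
  'nzwtnr' < 'pmpyx' since 'n' < 'p' at position 1
  'pmpyx' < 'sdasz' since 'p' < 's' at position 1
  'sdasz' < 'tbs' since 's' < 't' at position 1
Chaining these comparisons gives the alphabetical order.
Final answer: ['czyof', 'flg', 'mqaley', 'nzwtnr', 'pmpyx', 'sdasz', 'tbs']


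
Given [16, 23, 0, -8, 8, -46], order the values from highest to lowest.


Original list: [16, 23, 0, -8, 8, -46]
Repeatedly take the largest remaining element:
  Remaining [16, 23, 0, -8, 8, -46] -> largest is 23
  Remaining [16, 0, -8, 8, -46] -> largest is 16
  Remaining [0, -8, 8, -46] -> largest is 8
  Remaining [0, -8, -46] -> largest is 0
  Remaining [-8, -46] -> largest is -8
  Remaining [-46] -> largest is -46
Collecting the picks in order gives the descending list.
Final answer: [23, 16, 8, 0, -8, -46]


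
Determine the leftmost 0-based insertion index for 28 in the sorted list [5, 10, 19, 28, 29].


List is sorted: [5, 10, 19, 28, 29]
We need the leftmost position where 28 can be inserted, i.e. the first index whose element is >= 28 (or the end of the list if none is).
Binary search with low=0, high=5 (0-based indices):
  low=0, high=5, mid=2: a[2]=19 < 28, so low = 3
  low=3, high=5, mid=4: a[4]=29 >= 28, so high = 4
  low=3, high=4, mid=3: a[3]=28 >= 28, so high = 3
Now low = high = 3, so the insertion index is 3.
Final answer: 3


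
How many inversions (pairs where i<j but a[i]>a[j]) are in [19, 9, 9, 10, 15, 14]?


For each element, count the later elements that are smaller than it:
  19 (index 0): smaller elements after it = [9, 9, 10, 15, 14] -> 5
  9 (index 1): smaller elements after it = [] -> 0
  9 (index 2): smaller elements after it = [] -> 0
  10 (index 3): smaller elements after it = [] -> 0
  15 (index 4): smaller elements after it = [14] -> 1
Total inversions = 5 + 0 + 0 + 0 + 1 = 6
Final answer: 6


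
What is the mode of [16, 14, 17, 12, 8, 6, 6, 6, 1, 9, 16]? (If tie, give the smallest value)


Count the frequency of each value:
  1 appears 1 time(s)
  6 appears 3 time(s)
  8 appears 1 time(s)
  9 appears 1 time(s)
  12 appears 1 time(s)
  14 appears 1 time(s)
  16 appears 2 time(s)
  17 appears 1 time(s)
Maximum frequency is 3.
Only 6 reaches that frequency, so it is the mode.
Final answer: 6


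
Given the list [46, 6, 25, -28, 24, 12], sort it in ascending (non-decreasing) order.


Original list: [46, 6, 25, -28, 24, 12]
Repeatedly take the smallest remaining element:
  Remaining [46, 6, 25, -28, 24, 12] -> smallest is -28
  Remaining [46, 6, 25, 24, 12] -> smallest is 6
  Remaining [46, 25, 24, 12] -> smallest is 12
  Remaining [46, 25, 24] -> smallest is 24
  Remaining [46, 25] -> smallest is 25
  Remaining [46] -> smallest is 46
Collecting the picks in order gives the sorted list.
Final answer: [-28, 6, 12, 24, 25, 46]


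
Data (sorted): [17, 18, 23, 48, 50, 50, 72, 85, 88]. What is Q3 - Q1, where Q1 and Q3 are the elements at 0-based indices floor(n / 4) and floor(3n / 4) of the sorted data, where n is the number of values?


The data has n = 9 elements.
Q1 index = floor(9 / 4) = floor(2.25) = 2; Q3 index = floor(3 * 9 / 4) = floor(6.75) = 6
Q1 = element at index 2 = 23
Q3 = element at index 6 = 72
IQR = 72 - 23 = 49
Final answer: 49


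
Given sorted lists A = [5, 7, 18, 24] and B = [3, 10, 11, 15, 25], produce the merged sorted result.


List A: [5, 7, 18, 24]
List B: [3, 10, 11, 15, 25]
Repeatedly compare the front elements and take the smaller:
  5 vs 3 -> take 3
  5 vs 10 -> take 5
  7 vs 10 -> take 7
  18 vs 10 -> take 10
  18 vs 11 -> take 11
  18 vs 15 -> take 15
  18 vs 25 -> take 18
  24 vs 25 -> take 24
  A is exhausted; append the rest of B: [25]
Final answer: [3, 5, 7, 10, 11, 15, 18, 24, 25]


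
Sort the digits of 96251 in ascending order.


The number 96251 has digits: 9, 6, 2, 5, 1
Sorted: 1, 2, 5, 6, 9
Joining the sorted digits gives the result.
Final answer: 12569


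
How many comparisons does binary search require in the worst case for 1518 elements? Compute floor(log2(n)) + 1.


Binary search halves the search space each step.
Maximum comparisons = floor(log2(1518)) + 1
log2(1518) = 10.568
floor(log2(1518)) = 10, so 10 + 1 = 11
Final answer: 11


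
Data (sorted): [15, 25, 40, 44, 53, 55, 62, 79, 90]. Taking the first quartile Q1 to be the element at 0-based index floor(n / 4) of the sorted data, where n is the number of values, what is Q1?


The list has n = 9 elements.
Q1 index = floor(9 / 4) = floor(2.25) = 2
Counting from index 0 in the sorted data, the element at index 2 is 40.
Final answer: 40


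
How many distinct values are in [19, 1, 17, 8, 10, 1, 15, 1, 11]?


List all unique values:
Distinct values: [1, 8, 10, 11, 15, 17, 19]
Count = 7
Final answer: 7


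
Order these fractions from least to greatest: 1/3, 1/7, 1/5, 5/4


Convert to decimal for comparison:
  1/3 = 0.3333
  1/7 = 0.1429
  1/5 = 0.2
  5/4 = 1.25
Decimals in increasing order: 0.1429 < 0.2 < 0.3333 < 1.25
Writing each back as its fraction gives the sorted order.
Final answer: 1/7, 1/5, 1/3, 5/4


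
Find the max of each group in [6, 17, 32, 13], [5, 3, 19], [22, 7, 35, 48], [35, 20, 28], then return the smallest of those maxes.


Find max of each group:
  Group 1: [6, 17, 32, 13] -> max = 32
  Group 2: [5, 3, 19] -> max = 19
  Group 3: [22, 7, 35, 48] -> max = 48
  Group 4: [35, 20, 28] -> max = 35
Maxes: [32, 19, 48, 35]
Minimum of maxes = 19
Final answer: 19


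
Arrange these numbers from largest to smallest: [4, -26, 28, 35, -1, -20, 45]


Original list: [4, -26, 28, 35, -1, -20, 45]
Repeatedly take the largest remaining element:
  Remaining [4, -26, 28, 35, -1, -20, 45] -> largest is 45
  Remaining [4, -26, 28, 35, -1, -20] -> largest is 35
  Remaining [4, -26, 28, -1, -20] -> largest is 28
  Remaining [4, -26, -1, -20] -> largest is 4
  Remaining [-26, -1, -20] -> largest is -1
  Remaining [-26, -20] -> largest is -20
  Remaining [-26] -> largest is -26
Collecting the picks in order gives the descending list.
Final answer: [45, 35, 28, 4, -1, -20, -26]


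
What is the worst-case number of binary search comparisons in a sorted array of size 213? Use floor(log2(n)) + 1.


Binary search halves the search space each step.
Maximum comparisons = floor(log2(213)) + 1
log2(213) = 7.7347
floor(log2(213)) = 7, so 7 + 1 = 8
Final answer: 8


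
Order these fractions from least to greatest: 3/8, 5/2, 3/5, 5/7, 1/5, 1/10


Convert to decimal for comparison:
  3/8 = 0.375
  5/2 = 2.5
  3/5 = 0.6
  5/7 = 0.7143
  1/5 = 0.2
  1/10 = 0.1
Decimals in increasing order: 0.1 < 0.2 < 0.375 < 0.6 < 0.7143 < 2.5
Writing each back as its fraction gives the sorted order.
Final answer: 1/10, 1/5, 3/8, 3/5, 5/7, 5/2


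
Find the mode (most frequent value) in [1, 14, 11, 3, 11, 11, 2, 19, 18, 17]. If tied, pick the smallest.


Count the frequency of each value:
  1 appears 1 time(s)
  2 appears 1 time(s)
  3 appears 1 time(s)
  11 appears 3 time(s)
  14 appears 1 time(s)
  17 appears 1 time(s)
  18 appears 1 time(s)
  19 appears 1 time(s)
Maximum frequency is 3.
Only 11 reaches that frequency, so it is the mode.
Final answer: 11


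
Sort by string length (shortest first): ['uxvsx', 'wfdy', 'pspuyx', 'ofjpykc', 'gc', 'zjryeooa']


Compute lengths:
  'uxvsx' has length 5
  'wfdy' has length 4
  'pspuyx' has length 6
  'ofjpykc' has length 7
  'gc' has length 2
  'zjryeooa' has length 8
Lengths in increasing order: 2 < 4 < 5 < 6 < 7 < 8
Listing the words in that order gives the answer.
Final answer: ['gc', 'wfdy', 'uxvsx', 'pspuyx', 'ofjpykc', 'zjryeooa']


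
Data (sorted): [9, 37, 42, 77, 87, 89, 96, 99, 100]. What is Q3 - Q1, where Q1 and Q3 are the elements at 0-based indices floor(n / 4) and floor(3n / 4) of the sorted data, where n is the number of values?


The data has n = 9 elements.
Q1 index = floor(9 / 4) = floor(2.25) = 2; Q3 index = floor(3 * 9 / 4) = floor(6.75) = 6
Q1 = element at index 2 = 42
Q3 = element at index 6 = 96
IQR = 96 - 42 = 54
Final answer: 54
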